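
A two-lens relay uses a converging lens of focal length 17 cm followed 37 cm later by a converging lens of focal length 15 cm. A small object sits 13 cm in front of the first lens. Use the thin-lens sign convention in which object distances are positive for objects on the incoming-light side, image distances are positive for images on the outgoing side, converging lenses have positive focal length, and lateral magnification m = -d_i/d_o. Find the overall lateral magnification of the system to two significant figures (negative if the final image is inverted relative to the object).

First lens: d_i1 = 1/(1/17 - 1/13) = -55.250 cm.
m_1 = -(-55.250)/13 = 4.2500.
With d_i1 < 0 the first image is virtual and lies on the object side; the object distance for lens 2 is d_o2 = 37 - (-55.250) = 92.250 cm.
Second lens: d_i2 = 1/(1/15 - 1/(92.250)) = 17.913 cm.
m_2 = -(17.913)/(92.250) = -0.1942.
Overall magnification: m = m_1 m_2 = -0.8252.

-0.83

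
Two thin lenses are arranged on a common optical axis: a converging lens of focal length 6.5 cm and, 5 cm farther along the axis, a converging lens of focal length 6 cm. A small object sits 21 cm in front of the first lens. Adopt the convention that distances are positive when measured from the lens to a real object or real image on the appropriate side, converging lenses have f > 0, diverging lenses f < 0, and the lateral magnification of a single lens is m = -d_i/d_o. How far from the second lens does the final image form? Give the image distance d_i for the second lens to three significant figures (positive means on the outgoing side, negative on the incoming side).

2.54 cm

Lens 1: 1/d_i1 = 1/f_1 - 1/d_o1 = 1/6.5 - 1/21 = 0.10623 cm^-1, so d_i1 = 9.414 cm.
This image would form 9.414 cm past lens 1, i.e. 4.414 cm beyond lens 2, so it is a virtual object for lens 2: d_o2 = 5 - 9.414 = -4.414 cm.
Lens 2: 1/d_i2 = 1/f_2 - 1/d_o2 = 1/6 - 1/(-4.414) = 0.39323 cm^-1, so d_i2 = 2.543 cm.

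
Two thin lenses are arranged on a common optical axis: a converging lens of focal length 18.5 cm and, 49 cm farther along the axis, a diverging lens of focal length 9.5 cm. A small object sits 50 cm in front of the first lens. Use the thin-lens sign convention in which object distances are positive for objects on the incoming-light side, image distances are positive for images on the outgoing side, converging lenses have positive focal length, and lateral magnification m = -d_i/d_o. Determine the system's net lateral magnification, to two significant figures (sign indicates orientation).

-0.19

Lens 1: 1/d_i1 = 1/f_1 - 1/d_o1 = 1/18.5 - 1/50 = 0.03405 cm^-1, so d_i1 = 29.365 cm.
m_1 = -(29.365)/50 = -0.5873.
The intermediate image is 29.365 cm to the right of lens 1, so d_o2 = L - d_i1 = 49 - 29.365 = 19.635 cm.
Lens 2: 1/d_i2 = 1/f_2 - 1/d_o2 = 1/(-9.5) - 1/(19.635) = -0.15619 cm^-1, so d_i2 = -6.402 cm.
m_2 = -(-6.402)/(19.635) = 0.3261.
The system's lateral magnification is m_1 m_2 = (-0.5873)(0.3261) = -0.1915.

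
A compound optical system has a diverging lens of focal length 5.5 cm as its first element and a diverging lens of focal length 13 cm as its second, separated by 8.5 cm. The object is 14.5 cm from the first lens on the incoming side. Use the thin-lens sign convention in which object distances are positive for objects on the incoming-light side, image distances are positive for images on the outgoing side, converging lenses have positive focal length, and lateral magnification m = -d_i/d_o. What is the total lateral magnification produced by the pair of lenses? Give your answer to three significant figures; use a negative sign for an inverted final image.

First lens: d_i1 = 1/(1/(-5.5) - 1/14.5) = -3.988 cm.
m_1 = -(-3.988)/14.5 = 0.2750.
The intermediate image is virtual, 3.988 cm to the left of lens 1, so d_o2 = L - d_i1 = 8.5 - (-3.988) = 12.488 cm.
Second lens: d_i2 = 1/(1/(-13) - 1/(12.488)) = -6.369 cm.
m_2 = -(-6.369)/(12.488) = 0.5101.
The system's lateral magnification is m_1 m_2 = (0.2750)(0.5101) = 0.1403.

0.140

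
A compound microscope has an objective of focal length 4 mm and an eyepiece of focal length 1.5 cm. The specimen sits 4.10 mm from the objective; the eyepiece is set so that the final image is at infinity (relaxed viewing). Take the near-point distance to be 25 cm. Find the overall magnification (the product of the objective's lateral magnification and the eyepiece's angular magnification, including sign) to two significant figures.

Convert to cm: f_obj = 4 mm = 0.4 cm; d_o = 4.10 mm = 0.41 cm.
Objective: 1/d_i = 1/f_obj - 1/d_o = 1/0.4 - 1/0.41 = 0.06098 cm^-1, so d_i = 16.400 cm.
m_obj = -d_i/d_o = -16.400/0.41 = -40.000.
Eyepiece angular magnification (image at infinity): M_eye = D/f_e = 25/1.5 = 16.667.
Overall M = m_obj x M_eye = (-40.000)(16.667) = -666.67.

-670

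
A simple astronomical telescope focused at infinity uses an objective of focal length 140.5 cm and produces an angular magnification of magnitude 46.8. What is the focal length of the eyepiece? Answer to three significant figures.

|M| = f_obj/f_eye, so f_eye = f_obj/|M| = 140.5/46.8 = 3.002 cm.

3.00 cm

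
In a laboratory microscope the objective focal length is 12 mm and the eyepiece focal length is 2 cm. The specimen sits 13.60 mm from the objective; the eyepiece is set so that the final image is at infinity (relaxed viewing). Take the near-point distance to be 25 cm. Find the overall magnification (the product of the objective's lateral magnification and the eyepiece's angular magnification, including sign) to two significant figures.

-94

Convert to cm: f_obj = 12 mm = 1.2 cm; d_o = 13.60 mm = 1.36 cm.
Objective: 1/d_i = 1/f_obj - 1/d_o = 1/1.2 - 1/1.36 = 0.09804 cm^-1, so d_i = 10.200 cm.
m_obj = -d_i/d_o = -10.200/1.36 = -7.500.
Eyepiece angular magnification (image at infinity): M_eye = D/f_e = 25/2 = 12.500.
Overall M = m_obj x M_eye = (-7.500)(12.500) = -93.75.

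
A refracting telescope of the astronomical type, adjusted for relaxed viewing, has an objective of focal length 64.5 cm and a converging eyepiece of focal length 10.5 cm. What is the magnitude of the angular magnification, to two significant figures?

6.1

|M| = f_obj/|f_eye| = 64.5/10.5 = 6.143.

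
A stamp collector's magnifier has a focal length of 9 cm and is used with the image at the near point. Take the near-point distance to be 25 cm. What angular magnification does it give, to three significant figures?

3.78

M = 1 + D/f = 1 + 25/9 = 3.778.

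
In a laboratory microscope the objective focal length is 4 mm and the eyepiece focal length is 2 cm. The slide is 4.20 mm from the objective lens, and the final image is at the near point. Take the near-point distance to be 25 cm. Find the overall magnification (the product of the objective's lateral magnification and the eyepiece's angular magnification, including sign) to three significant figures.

-270

Convert to cm: f_obj = 4 mm = 0.4 cm; d_o = 4.20 mm = 0.42 cm.
Objective: 1/d_i = 1/f_obj - 1/d_o = 1/0.4 - 1/0.42 = 0.11905 cm^-1, so d_i = 8.400 cm.
m_obj = -d_i/d_o = -8.400/0.42 = -20.000.
Eyepiece angular magnification (image at near point): M_eye = 1 + D/f_e = 1 + 25/2 = 13.500.
Overall M = m_obj x M_eye = (-20.000)(13.500) = -270.00.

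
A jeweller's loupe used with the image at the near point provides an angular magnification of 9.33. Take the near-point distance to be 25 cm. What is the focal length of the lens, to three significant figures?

For the image at the near point, M = 1 + D/f.
f = D/(M - 1) = 25/(9.33 - 1) = 3.001 cm.

3.00 cm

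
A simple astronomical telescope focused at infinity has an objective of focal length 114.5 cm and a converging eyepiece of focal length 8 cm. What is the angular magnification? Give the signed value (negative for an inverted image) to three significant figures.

M = -f_obj/f_eye = -114.5/(8) = -14.312.

-14.3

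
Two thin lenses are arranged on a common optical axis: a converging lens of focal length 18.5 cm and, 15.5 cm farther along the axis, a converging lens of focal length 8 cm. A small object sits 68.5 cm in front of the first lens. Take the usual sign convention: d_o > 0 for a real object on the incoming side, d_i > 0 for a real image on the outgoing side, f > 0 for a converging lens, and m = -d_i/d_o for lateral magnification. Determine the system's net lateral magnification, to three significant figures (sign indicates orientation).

First lens: d_i1 = 1/(1/18.5 - 1/68.5) = 25.345 cm.
m_1 = -(25.345)/68.5 = -0.3700.
This image would form 25.345 cm past lens 1, i.e. 9.845 cm beyond lens 2, so it is a virtual object for lens 2: d_o2 = 15.5 - 25.345 = -9.845 cm.
Second lens: d_i2 = 1/(1/8 - 1/(-9.845)) = 4.414 cm.
m_2 = -(4.414)/(-9.845) = 0.4483.
The system's lateral magnification is m_1 m_2 = (-0.3700)(0.4483) = -0.1659.

-0.166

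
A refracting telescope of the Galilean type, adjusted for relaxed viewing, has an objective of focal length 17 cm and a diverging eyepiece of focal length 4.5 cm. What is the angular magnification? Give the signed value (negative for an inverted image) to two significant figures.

3.8

M = -f_obj/f_eye = -17/(-4.5) = 3.778.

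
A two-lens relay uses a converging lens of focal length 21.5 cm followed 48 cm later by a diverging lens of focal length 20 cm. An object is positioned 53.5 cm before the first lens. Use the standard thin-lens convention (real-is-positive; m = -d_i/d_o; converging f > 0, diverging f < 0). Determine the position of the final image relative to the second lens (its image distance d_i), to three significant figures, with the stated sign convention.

Lens 1: 1/d_i1 = 1/f_1 - 1/d_o1 = 1/21.5 - 1/53.5 = 0.02782 cm^-1, so d_i1 = 35.945 cm.
Object distance for lens 2: d_o2 = 48 - 35.945 = 12.055 cm.
Lens 2: 1/d_i2 = 1/f_2 - 1/d_o2 = 1/(-20) - 1/(12.055) = -0.13296 cm^-1, so d_i2 = -7.521 cm.

-7.52 cm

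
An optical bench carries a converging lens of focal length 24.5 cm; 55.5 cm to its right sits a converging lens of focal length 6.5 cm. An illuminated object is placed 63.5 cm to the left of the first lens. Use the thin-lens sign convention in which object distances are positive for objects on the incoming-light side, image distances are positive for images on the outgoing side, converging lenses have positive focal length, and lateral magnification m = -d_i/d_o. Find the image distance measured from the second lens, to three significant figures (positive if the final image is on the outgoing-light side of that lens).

11.1 cm

First lens: d_i1 = 1/(1/24.5 - 1/63.5) = 39.891 cm.
That image sits 15.609 cm in front of the second lens, so d_o2 = 15.609 cm.
Second lens: d_i2 = 1/(1/6.5 - 1/(15.609)) = 11.138 cm.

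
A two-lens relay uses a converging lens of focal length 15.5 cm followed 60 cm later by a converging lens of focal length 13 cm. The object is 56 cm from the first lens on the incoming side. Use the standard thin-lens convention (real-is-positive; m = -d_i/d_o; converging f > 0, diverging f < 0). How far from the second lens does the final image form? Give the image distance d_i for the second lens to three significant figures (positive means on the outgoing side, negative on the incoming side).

Applying the thin-lens equation to the first lens, 1/15.5 = 1/56 + 1/d_i1, which gives d_i1 = 21.432 cm.
That image sits 38.568 cm in front of the second lens, so d_o2 = 38.568 cm.
Applying the thin-lens equation again with f_2 = 13 cm and d_o2 = 38.568 cm gives d_i2 = 19.610 cm.

19.6 cm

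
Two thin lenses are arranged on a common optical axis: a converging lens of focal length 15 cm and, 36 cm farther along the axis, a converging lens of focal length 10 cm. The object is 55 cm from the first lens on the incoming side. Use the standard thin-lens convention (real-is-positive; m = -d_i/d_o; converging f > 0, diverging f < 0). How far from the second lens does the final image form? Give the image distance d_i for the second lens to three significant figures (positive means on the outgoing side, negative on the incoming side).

Lens 1: 1/d_i1 = 1/f_1 - 1/d_o1 = 1/15 - 1/55 = 0.04848 cm^-1, so d_i1 = 20.625 cm.
That image sits 15.375 cm in front of the second lens, so d_o2 = 15.375 cm.
Lens 2: 1/d_i2 = 1/f_2 - 1/d_o2 = 1/10 - 1/(15.375) = 0.03496 cm^-1, so d_i2 = 28.605 cm.

28.6 cm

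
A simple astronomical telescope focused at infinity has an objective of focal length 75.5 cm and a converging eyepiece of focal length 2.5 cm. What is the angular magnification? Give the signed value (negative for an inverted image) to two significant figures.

M = -f_obj/f_eye = -75.5/(2.5) = -30.200.

-30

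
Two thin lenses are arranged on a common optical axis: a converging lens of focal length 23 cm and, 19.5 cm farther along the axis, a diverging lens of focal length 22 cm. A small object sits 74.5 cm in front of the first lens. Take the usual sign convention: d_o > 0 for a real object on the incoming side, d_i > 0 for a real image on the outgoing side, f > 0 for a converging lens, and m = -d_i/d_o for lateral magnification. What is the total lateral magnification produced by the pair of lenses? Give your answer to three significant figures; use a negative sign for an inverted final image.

Lens 1: 1/d_i1 = 1/f_1 - 1/d_o1 = 1/23 - 1/74.5 = 0.03006 cm^-1, so d_i1 = 33.272 cm.
m_1 = -(33.272)/74.5 = -0.4466.
Since 33.272 cm > 19.5 cm, the first image lies past the second lens and serves as a virtual object: d_o2 = L - d_i1 = -13.772 cm.
Lens 2: 1/d_i2 = 1/f_2 - 1/d_o2 = 1/(-22) - 1/(-13.772) = 0.02716 cm^-1, so d_i2 = 36.822 cm.
m_2 = -(36.822)/(-13.772) = 2.6737.
The system's lateral magnification is m_1 m_2 = (-0.4466)(2.6737) = -1.1941.

-1.19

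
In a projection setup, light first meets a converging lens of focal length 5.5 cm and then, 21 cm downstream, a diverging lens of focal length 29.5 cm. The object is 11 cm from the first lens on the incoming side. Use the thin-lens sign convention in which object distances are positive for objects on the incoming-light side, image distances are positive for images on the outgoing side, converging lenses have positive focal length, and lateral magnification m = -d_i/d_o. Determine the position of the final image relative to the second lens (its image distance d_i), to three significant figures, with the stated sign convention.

-7.47 cm

First lens: d_i1 = 1/(1/5.5 - 1/11) = 11.000 cm.
Object distance for lens 2: d_o2 = 21 - 11.000 = 10.000 cm.
Second lens: d_i2 = 1/(1/(-29.5) - 1/(10.000)) = -7.468 cm.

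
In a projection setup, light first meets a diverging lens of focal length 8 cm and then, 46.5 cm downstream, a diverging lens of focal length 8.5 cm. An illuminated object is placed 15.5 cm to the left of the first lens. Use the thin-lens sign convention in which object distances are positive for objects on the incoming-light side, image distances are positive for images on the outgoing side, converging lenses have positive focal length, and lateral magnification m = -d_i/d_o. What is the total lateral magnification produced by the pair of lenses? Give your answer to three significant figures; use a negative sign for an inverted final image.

0.0480

Applying the thin-lens equation to the first lens, 1/(-8) = 1/15.5 + 1/d_i1, which gives d_i1 = -5.277 cm.
Its lateral magnification is m_1 = -d_i1/d_o1 = -(-5.277)/15.5 = 0.3404.
The intermediate image is virtual, 5.277 cm to the left of lens 1, so d_o2 = L - d_i1 = 46.5 - (-5.277) = 51.777 cm.
Applying the thin-lens equation again with f_2 = -8.5 cm and d_o2 = 51.777 cm gives d_i2 = -7.301 cm.
m_2 = -(-7.301)/(51.777) = 0.1410.
The system's lateral magnification is m_1 m_2 = (0.3404)(0.1410) = 0.0480.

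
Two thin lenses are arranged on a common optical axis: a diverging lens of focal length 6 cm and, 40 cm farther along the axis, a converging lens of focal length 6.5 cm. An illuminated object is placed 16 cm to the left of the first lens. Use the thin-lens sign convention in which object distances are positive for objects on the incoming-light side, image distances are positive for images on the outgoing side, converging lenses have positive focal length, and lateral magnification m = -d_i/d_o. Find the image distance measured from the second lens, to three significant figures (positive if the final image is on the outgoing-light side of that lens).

7.62 cm

Applying the thin-lens equation to the first lens, 1/(-6) = 1/16 + 1/d_i1, which gives d_i1 = -4.364 cm.
With d_i1 < 0 the first image is virtual and lies on the object side; the object distance for lens 2 is d_o2 = 40 - (-4.364) = 44.364 cm.
Applying the thin-lens equation again with f_2 = 6.5 cm and d_o2 = 44.364 cm gives d_i2 = 7.616 cm.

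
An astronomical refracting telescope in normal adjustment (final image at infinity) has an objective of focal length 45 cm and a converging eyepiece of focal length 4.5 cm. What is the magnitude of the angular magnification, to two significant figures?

10

|M| = f_obj/|f_eye| = 45/4.5 = 10.000.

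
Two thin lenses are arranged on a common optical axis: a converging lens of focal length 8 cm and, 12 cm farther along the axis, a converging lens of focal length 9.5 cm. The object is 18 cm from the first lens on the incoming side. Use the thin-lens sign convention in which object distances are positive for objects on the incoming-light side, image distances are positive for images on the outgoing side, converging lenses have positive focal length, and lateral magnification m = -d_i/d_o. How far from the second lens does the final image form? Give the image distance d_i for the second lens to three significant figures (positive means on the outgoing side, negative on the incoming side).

1.92 cm

Applying the thin-lens equation to the first lens, 1/8 = 1/18 + 1/d_i1, which gives d_i1 = 14.400 cm.
Since 14.400 cm > 12 cm, the first image lies past the second lens and serves as a virtual object: d_o2 = L - d_i1 = -2.400 cm.
Applying the thin-lens equation again with f_2 = 9.5 cm and d_o2 = -2.400 cm gives d_i2 = 1.916 cm.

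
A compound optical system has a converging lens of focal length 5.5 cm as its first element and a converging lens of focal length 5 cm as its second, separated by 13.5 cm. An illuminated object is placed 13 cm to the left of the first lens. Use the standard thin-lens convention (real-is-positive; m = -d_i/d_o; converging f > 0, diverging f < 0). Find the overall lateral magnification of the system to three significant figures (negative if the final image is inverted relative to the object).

-3.55

Applying the thin-lens equation to the first lens, 1/5.5 = 1/13 + 1/d_i1, which gives d_i1 = 9.533 cm.
Its lateral magnification is m_1 = -d_i1/d_o1 = -(9.533)/13 = -0.7333.
That image sits 3.967 cm in front of the second lens, so d_o2 = 3.967 cm.
Applying the thin-lens equation again with f_2 = 5 cm and d_o2 = 3.967 cm gives d_i2 = -19.194 cm.
m_2 = -(-19.194)/(3.967) = 4.8387.
Overall magnification: m = m_1 m_2 = -3.5484.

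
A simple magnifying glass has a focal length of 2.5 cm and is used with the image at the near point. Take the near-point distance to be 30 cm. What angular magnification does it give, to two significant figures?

13

M = 1 + D/f = 1 + 30/2.5 = 13.000.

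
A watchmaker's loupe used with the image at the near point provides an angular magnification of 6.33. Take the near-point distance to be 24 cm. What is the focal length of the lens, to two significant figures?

For the image at the near point, M = 1 + D/f.
f = D/(M - 1) = 24/(6.33 - 1) = 4.503 cm.

4.5 cm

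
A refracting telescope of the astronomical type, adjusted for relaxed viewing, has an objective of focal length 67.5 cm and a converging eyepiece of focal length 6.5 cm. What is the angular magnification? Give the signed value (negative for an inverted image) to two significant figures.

M = -f_obj/f_eye = -67.5/(6.5) = -10.385.

-10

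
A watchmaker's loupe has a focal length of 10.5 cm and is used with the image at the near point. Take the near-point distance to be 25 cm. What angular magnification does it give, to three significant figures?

M = 1 + D/f = 1 + 25/10.5 = 3.381.

3.38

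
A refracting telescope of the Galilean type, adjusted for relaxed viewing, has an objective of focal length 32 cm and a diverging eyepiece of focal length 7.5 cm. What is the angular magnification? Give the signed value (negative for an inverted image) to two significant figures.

M = -f_obj/f_eye = -32/(-7.5) = 4.267.

4.3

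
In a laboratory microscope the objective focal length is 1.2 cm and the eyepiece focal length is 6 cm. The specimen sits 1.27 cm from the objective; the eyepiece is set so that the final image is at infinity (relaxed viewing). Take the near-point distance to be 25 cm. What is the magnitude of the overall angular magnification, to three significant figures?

71.4

Objective: 1/d_i = 1/f_obj - 1/d_o = 1/1.2 - 1/1.27 = 0.04593 cm^-1, so d_i = 21.771 cm.
m_obj = -d_i/d_o = -21.771/1.27 = -17.143.
Eyepiece angular magnification (image at infinity): M_eye = D/f_e = 25/6 = 4.167.
Overall M = m_obj x M_eye = (-17.143)(4.167) = -71.43.
|M| = 71.43.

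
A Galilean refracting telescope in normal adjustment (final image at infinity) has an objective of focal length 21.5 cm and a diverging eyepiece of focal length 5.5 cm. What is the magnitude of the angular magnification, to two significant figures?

3.9

|M| = f_obj/|f_eye| = 21.5/5.5 = 3.909.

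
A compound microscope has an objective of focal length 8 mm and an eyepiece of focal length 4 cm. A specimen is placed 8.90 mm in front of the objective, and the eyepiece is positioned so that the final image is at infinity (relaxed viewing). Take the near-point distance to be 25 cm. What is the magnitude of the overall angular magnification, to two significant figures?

Convert to cm: f_obj = 8 mm = 0.8 cm; d_o = 8.90 mm = 0.89 cm.
Objective: 1/d_i = 1/f_obj - 1/d_o = 1/0.8 - 1/0.89 = 0.12640 cm^-1, so d_i = 7.911 cm.
m_obj = -d_i/d_o = -7.911/0.89 = -8.889.
Eyepiece angular magnification (image at infinity): M_eye = D/f_e = 25/4 = 6.250.
Overall M = m_obj x M_eye = (-8.889)(6.250) = -55.56.
|M| = 55.56.

56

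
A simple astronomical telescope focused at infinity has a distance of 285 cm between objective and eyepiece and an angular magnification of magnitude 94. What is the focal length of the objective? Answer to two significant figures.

280 cm

In normal adjustment the tube length equals f_obj + f_eye and |M| = f_obj/f_eye.
So f_obj = 94 f_eye and 94 f_eye + f_eye = 285 cm, giving f_eye = 285/95 = 3.000 cm and f_obj = 282.000 cm.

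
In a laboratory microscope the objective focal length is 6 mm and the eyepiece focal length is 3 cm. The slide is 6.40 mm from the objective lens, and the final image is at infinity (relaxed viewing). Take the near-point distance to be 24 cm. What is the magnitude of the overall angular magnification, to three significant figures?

120

Convert to cm: f_obj = 6 mm = 0.6 cm; d_o = 6.40 mm = 0.64 cm.
Objective: 1/d_i = 1/f_obj - 1/d_o = 1/0.6 - 1/0.64 = 0.10417 cm^-1, so d_i = 9.600 cm.
m_obj = -d_i/d_o = -9.600/0.64 = -15.000.
Eyepiece angular magnification (image at infinity): M_eye = D/f_e = 24/3 = 8.000.
Overall M = m_obj x M_eye = (-15.000)(8.000) = -120.00.
|M| = 120.00.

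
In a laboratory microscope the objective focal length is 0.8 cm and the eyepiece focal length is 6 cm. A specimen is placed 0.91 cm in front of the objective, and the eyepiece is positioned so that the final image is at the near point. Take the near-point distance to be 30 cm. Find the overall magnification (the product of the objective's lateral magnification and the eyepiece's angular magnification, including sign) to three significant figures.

Objective: 1/d_i = 1/f_obj - 1/d_o = 1/0.8 - 1/0.91 = 0.15110 cm^-1, so d_i = 6.618 cm.
m_obj = -d_i/d_o = -6.618/0.91 = -7.273.
Eyepiece angular magnification (image at near point): M_eye = 1 + D/f_e = 1 + 30/6 = 6.000.
Overall M = m_obj x M_eye = (-7.273)(6.000) = -43.64.

-43.6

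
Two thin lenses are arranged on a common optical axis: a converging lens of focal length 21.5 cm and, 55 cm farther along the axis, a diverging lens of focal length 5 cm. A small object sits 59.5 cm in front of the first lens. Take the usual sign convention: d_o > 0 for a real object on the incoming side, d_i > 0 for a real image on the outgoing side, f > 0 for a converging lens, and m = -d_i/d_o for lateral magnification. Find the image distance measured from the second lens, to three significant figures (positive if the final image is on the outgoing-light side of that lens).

-4.05 cm

Lens 1: 1/d_i1 = 1/f_1 - 1/d_o1 = 1/21.5 - 1/59.5 = 0.02970 cm^-1, so d_i1 = 33.664 cm.
That image sits 21.336 cm in front of the second lens, so d_o2 = 21.336 cm.
Lens 2: 1/d_i2 = 1/f_2 - 1/d_o2 = 1/(-5) - 1/(21.336) = -0.24687 cm^-1, so d_i2 = -4.051 cm.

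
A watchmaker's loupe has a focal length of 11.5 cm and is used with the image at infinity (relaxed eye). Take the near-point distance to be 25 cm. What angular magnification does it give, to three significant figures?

2.17

M = D/f = 25/11.5 = 2.174.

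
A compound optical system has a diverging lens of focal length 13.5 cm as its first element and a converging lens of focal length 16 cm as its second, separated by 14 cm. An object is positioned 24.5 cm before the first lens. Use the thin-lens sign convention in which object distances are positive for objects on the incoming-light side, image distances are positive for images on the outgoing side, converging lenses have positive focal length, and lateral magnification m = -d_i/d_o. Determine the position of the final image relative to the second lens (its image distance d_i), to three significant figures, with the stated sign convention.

First lens: d_i1 = 1/(1/(-13.5) - 1/24.5) = -8.704 cm.
The intermediate image is virtual, 8.704 cm to the left of lens 1, so d_o2 = L - d_i1 = 14 - (-8.704) = 22.704 cm.
Second lens: d_i2 = 1/(1/16 - 1/(22.704)) = 54.186 cm.

54.2 cm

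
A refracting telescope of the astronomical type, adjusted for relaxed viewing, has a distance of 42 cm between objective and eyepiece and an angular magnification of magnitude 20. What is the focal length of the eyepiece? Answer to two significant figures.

2.0 cm

In normal adjustment the tube length equals f_obj + f_eye and |M| = f_obj/f_eye.
So f_obj = 20 f_eye and 20 f_eye + f_eye = 42 cm, giving f_eye = 42/21 = 2.000 cm and f_obj = 40.000 cm.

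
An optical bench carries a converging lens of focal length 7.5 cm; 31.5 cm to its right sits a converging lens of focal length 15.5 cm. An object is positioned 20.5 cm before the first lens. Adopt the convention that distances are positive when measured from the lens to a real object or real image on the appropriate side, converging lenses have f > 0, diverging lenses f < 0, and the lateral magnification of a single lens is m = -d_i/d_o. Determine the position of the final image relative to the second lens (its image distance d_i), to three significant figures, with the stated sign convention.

73.1 cm

Lens 1: 1/d_i1 = 1/f_1 - 1/d_o1 = 1/7.5 - 1/20.5 = 0.08455 cm^-1, so d_i1 = 11.827 cm.
Object distance for lens 2: d_o2 = 31.5 - 11.827 = 19.673 cm.
Lens 2: 1/d_i2 = 1/f_2 - 1/d_o2 = 1/15.5 - 1/(19.673) = 0.01369 cm^-1, so d_i2 = 73.071 cm.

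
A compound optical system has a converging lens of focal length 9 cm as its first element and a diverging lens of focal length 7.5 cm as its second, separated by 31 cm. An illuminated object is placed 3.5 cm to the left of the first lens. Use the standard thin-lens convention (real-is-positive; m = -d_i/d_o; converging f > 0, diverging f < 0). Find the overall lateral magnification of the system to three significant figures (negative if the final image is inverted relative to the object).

Lens 1: 1/d_i1 = 1/f_1 - 1/d_o1 = 1/9 - 1/3.5 = -0.17460 cm^-1, so d_i1 = -5.727 cm.
m_1 = -(-5.727)/3.5 = 1.6364.
With d_i1 < 0 the first image is virtual and lies on the object side; the object distance for lens 2 is d_o2 = 31 - (-5.727) = 36.727 cm.
Lens 2: 1/d_i2 = 1/f_2 - 1/d_o2 = 1/(-7.5) - 1/(36.727) = -0.16056 cm^-1, so d_i2 = -6.228 cm.
m_2 = -(-6.228)/(36.727) = 0.1696.
Total m = m_1 x m_2 = (1.6364)(0.1696) = 0.2775.

0.277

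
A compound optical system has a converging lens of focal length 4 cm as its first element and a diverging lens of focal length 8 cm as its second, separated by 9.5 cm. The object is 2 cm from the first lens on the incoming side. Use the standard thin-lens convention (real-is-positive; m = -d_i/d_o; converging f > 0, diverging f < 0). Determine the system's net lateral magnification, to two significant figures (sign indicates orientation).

0.74

Applying the thin-lens equation to the first lens, 1/4 = 1/2 + 1/d_i1, which gives d_i1 = -4.000 cm.
Its lateral magnification is m_1 = -d_i1/d_o1 = -(-4.000)/2 = 2.0000.
With d_i1 < 0 the first image is virtual and lies on the object side; the object distance for lens 2 is d_o2 = 9.5 - (-4.000) = 13.500 cm.
Applying the thin-lens equation again with f_2 = -8 cm and d_o2 = 13.500 cm gives d_i2 = -5.023 cm.
m_2 = -(-5.023)/(13.500) = 0.3721.
Total m = m_1 x m_2 = (2.0000)(0.3721) = 0.7442.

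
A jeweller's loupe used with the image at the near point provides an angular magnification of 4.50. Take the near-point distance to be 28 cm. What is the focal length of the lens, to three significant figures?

8.00 cm

For the image at the near point, M = 1 + D/f.
f = D/(M - 1) = 28/(4.5 - 1) = 8.000 cm.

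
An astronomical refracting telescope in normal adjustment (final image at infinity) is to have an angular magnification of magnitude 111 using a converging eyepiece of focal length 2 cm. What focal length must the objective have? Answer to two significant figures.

|M| = f_obj/|f_eye|, so f_obj = |M| x |f_eye| = 111.0 x 2 = 222.000 cm.

220 cm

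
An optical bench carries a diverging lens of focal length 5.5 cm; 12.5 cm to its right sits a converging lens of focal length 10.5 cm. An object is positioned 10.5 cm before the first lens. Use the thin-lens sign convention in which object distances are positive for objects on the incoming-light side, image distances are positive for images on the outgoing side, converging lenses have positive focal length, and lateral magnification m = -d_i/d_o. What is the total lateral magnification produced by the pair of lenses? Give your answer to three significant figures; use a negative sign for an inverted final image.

-0.643

First lens: d_i1 = 1/(1/(-5.5) - 1/10.5) = -3.609 cm.
m_1 = -(-3.609)/10.5 = 0.3438.
With d_i1 < 0 the first image is virtual and lies on the object side; the object distance for lens 2 is d_o2 = 12.5 - (-3.609) = 16.109 cm.
Second lens: d_i2 = 1/(1/10.5 - 1/(16.109)) = 30.155 cm.
m_2 = -(30.155)/(16.109) = -1.8719.
Total m = m_1 x m_2 = (0.3438)(-1.8719) = -0.6435.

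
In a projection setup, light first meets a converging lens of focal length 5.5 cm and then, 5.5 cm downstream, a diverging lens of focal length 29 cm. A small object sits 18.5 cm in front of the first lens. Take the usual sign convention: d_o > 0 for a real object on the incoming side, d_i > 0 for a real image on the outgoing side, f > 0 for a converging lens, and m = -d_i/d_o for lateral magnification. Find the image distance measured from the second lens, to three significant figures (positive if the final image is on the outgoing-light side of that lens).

2.53 cm

First lens: d_i1 = 1/(1/5.5 - 1/18.5) = 7.827 cm.
This image would form 7.827 cm past lens 1, i.e. 2.327 cm beyond lens 2, so it is a virtual object for lens 2: d_o2 = 5.5 - 7.827 = -2.327 cm.
Second lens: d_i2 = 1/(1/(-29) - 1/(-2.327)) = 2.530 cm.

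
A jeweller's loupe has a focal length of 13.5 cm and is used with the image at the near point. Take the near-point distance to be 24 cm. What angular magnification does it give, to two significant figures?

M = 1 + D/f = 1 + 24/13.5 = 2.778.

2.8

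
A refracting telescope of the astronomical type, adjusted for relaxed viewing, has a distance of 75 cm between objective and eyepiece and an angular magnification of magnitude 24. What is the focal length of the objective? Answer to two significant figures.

In normal adjustment the tube length equals f_obj + f_eye and |M| = f_obj/f_eye.
So f_obj = 24 f_eye and 24 f_eye + f_eye = 75 cm, giving f_eye = 75/25 = 3.000 cm and f_obj = 72.000 cm.

72 cm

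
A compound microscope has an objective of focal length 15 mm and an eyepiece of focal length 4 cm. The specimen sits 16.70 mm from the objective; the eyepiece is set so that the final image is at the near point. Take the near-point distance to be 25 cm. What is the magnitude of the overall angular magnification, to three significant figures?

64.0

Convert to cm: f_obj = 15 mm = 1.5 cm; d_o = 16.70 mm = 1.67 cm.
Objective: 1/d_i = 1/f_obj - 1/d_o = 1/1.5 - 1/1.67 = 0.06786 cm^-1, so d_i = 14.735 cm.
m_obj = -d_i/d_o = -14.735/1.67 = -8.824.
Eyepiece angular magnification (image at near point): M_eye = 1 + D/f_e = 1 + 25/4 = 7.250.
Overall M = m_obj x M_eye = (-8.824)(7.250) = -63.97.
|M| = 63.97.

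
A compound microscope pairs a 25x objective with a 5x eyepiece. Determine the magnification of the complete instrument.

125

The overall magnification of a compound microscope is the product of the objective and eyepiece magnifications:
M = M_obj x M_eye = 25 x 5 = 125.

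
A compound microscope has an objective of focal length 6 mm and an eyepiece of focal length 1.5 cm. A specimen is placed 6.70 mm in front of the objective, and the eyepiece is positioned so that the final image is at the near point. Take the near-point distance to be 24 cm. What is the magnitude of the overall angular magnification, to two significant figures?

150

Convert to cm: f_obj = 6 mm = 0.6 cm; d_o = 6.70 mm = 0.67 cm.
Objective: 1/d_i = 1/f_obj - 1/d_o = 1/0.6 - 1/0.67 = 0.17413 cm^-1, so d_i = 5.743 cm.
m_obj = -d_i/d_o = -5.743/0.67 = -8.571.
Eyepiece angular magnification (image at near point): M_eye = 1 + D/f_e = 1 + 24/1.5 = 17.000.
Overall M = m_obj x M_eye = (-8.571)(17.000) = -145.71.
|M| = 145.71.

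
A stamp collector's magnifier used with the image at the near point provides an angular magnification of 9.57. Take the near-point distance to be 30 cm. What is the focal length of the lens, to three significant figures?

3.50 cm

For the image at the near point, M = 1 + D/f.
f = D/(M - 1) = 30/(9.57 - 1) = 3.501 cm.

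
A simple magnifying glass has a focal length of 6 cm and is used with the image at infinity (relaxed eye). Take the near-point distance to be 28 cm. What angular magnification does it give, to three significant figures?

M = D/f = 28/6 = 4.667.

4.67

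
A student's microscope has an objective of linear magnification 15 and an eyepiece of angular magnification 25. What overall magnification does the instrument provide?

375

The overall magnification of a compound microscope is the product of the objective and eyepiece magnifications:
M = M_obj x M_eye = 15 x 25 = 375.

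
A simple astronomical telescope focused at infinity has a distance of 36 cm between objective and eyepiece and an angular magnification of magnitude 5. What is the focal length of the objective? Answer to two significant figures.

30 cm

In normal adjustment the tube length equals f_obj + f_eye and |M| = f_obj/f_eye.
So f_obj = 5 f_eye and 5 f_eye + f_eye = 36 cm, giving f_eye = 36/6 = 6.000 cm and f_obj = 30.000 cm.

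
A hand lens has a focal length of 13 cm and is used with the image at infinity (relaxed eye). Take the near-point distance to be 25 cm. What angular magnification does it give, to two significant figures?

1.9

M = D/f = 25/13 = 1.923.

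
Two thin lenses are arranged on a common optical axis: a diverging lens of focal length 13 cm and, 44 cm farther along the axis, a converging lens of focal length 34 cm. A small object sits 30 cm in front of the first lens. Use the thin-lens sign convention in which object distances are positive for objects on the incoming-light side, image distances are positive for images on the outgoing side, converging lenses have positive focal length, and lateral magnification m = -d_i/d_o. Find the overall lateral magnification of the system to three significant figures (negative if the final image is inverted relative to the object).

-0.539

Lens 1: 1/d_i1 = 1/f_1 - 1/d_o1 = 1/(-13) - 1/30 = -0.11026 cm^-1, so d_i1 = -9.070 cm.
m_1 = -(-9.070)/30 = 0.3023.
The intermediate image is virtual, 9.070 cm to the left of lens 1, so d_o2 = L - d_i1 = 44 - (-9.070) = 53.070 cm.
Lens 2: 1/d_i2 = 1/f_2 - 1/d_o2 = 1/34 - 1/(53.070) = 0.01057 cm^-1, so d_i2 = 94.620 cm.
m_2 = -(94.620)/(53.070) = -1.7829.
The system's lateral magnification is m_1 m_2 = (0.3023)(-1.7829) = -0.5390.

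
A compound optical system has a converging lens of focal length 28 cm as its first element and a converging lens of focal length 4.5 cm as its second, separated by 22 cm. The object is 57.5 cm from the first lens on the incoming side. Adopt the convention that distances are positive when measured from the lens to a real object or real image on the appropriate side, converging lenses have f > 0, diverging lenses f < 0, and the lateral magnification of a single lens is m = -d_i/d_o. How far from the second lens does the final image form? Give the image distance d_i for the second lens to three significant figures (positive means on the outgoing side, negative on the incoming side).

3.95 cm

Applying the thin-lens equation to the first lens, 1/28 = 1/57.5 + 1/d_i1, which gives d_i1 = 54.576 cm.
This image would form 54.576 cm past lens 1, i.e. 32.576 cm beyond lens 2, so it is a virtual object for lens 2: d_o2 = 22 - 54.576 = -32.576 cm.
Applying the thin-lens equation again with f_2 = 4.5 cm and d_o2 = -32.576 cm gives d_i2 = 3.954 cm.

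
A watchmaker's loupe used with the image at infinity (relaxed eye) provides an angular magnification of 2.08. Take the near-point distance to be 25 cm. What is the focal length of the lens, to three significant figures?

12.0 cm

For the image at infinity, M = D/f.
f = D/M = 25/2.08 = 12.019 cm.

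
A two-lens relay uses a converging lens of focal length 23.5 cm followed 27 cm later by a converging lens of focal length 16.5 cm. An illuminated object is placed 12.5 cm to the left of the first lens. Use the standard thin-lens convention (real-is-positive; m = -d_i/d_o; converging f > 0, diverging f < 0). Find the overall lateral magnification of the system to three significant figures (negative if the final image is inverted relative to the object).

Applying the thin-lens equation to the first lens, 1/23.5 = 1/12.5 + 1/d_i1, which gives d_i1 = -26.705 cm.
Its lateral magnification is m_1 = -d_i1/d_o1 = -(-26.705)/12.5 = 2.1364.
With d_i1 < 0 the first image is virtual and lies on the object side; the object distance for lens 2 is d_o2 = 27 - (-26.705) = 53.705 cm.
Applying the thin-lens equation again with f_2 = 16.5 cm and d_o2 = 53.705 cm gives d_i2 = 23.818 cm.
m_2 = -(23.818)/(53.705) = -0.4435.
Overall magnification: m = m_1 m_2 = -0.9475.

-0.947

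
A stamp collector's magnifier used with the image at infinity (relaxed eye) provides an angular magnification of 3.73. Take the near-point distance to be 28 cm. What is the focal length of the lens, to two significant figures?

7.5 cm

For the image at infinity, M = D/f.
f = D/M = 28/3.73 = 7.507 cm.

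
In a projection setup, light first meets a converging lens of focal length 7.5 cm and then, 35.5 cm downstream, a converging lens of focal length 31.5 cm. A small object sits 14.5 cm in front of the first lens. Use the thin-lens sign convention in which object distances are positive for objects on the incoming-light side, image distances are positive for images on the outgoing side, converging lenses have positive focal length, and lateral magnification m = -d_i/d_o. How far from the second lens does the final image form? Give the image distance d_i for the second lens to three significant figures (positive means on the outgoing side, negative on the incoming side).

Lens 1: 1/d_i1 = 1/f_1 - 1/d_o1 = 1/7.5 - 1/14.5 = 0.06437 cm^-1, so d_i1 = 15.536 cm.
That image sits 19.964 cm in front of the second lens, so d_o2 = 19.964 cm.
Lens 2: 1/d_i2 = 1/f_2 - 1/d_o2 = 1/31.5 - 1/(19.964) = -0.01834 cm^-1, so d_i2 = -54.515 cm.

-54.5 cm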